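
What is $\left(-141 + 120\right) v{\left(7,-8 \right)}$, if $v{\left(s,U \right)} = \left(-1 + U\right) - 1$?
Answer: $210$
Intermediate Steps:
$v{\left(s,U \right)} = -2 + U$ ($v{\left(s,U \right)} = \left(-1 + U\right) - 1 = -2 + U$)
$\left(-141 + 120\right) v{\left(7,-8 \right)} = \left(-141 + 120\right) \left(-2 - 8\right) = \left(-21\right) \left(-10\right) = 210$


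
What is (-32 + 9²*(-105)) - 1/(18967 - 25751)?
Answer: -57915007/6784 ≈ -8537.0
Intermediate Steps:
(-32 + 9²*(-105)) - 1/(18967 - 25751) = (-32 + 81*(-105)) - 1/(-6784) = (-32 - 8505) - 1*(-1/6784) = -8537 + 1/6784 = -57915007/6784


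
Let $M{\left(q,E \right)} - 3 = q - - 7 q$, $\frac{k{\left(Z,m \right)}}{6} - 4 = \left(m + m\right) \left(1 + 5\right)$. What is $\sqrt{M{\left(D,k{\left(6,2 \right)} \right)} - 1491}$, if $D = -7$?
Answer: $2 i \sqrt{386} \approx 39.294 i$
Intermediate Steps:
$k{\left(Z,m \right)} = 24 + 72 m$ ($k{\left(Z,m \right)} = 24 + 6 \left(m + m\right) \left(1 + 5\right) = 24 + 6 \cdot 2 m 6 = 24 + 6 \cdot 12 m = 24 + 72 m$)
$M{\left(q,E \right)} = 3 + 8 q$ ($M{\left(q,E \right)} = 3 + \left(q - - 7 q\right) = 3 + \left(q + 7 q\right) = 3 + 8 q$)
$\sqrt{M{\left(D,k{\left(6,2 \right)} \right)} - 1491} = \sqrt{\left(3 + 8 \left(-7\right)\right) - 1491} = \sqrt{\left(3 - 56\right) - 1491} = \sqrt{-53 - 1491} = \sqrt{-1544} = 2 i \sqrt{386}$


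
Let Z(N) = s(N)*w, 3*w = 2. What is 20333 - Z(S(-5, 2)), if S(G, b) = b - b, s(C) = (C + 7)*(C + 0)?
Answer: 20333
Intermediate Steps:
w = ⅔ (w = (⅓)*2 = ⅔ ≈ 0.66667)
s(C) = C*(7 + C) (s(C) = (7 + C)*C = C*(7 + C))
S(G, b) = 0
Z(N) = 2*N*(7 + N)/3 (Z(N) = (N*(7 + N))*(⅔) = 2*N*(7 + N)/3)
20333 - Z(S(-5, 2)) = 20333 - 2*0*(7 + 0)/3 = 20333 - 2*0*7/3 = 20333 - 1*0 = 20333 + 0 = 20333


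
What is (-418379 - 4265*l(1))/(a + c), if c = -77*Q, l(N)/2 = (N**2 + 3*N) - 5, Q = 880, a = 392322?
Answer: -409849/324562 ≈ -1.2628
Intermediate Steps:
l(N) = -10 + 2*N**2 + 6*N (l(N) = 2*((N**2 + 3*N) - 5) = 2*(-5 + N**2 + 3*N) = -10 + 2*N**2 + 6*N)
c = -67760 (c = -77*880 = -67760)
(-418379 - 4265*l(1))/(a + c) = (-418379 - 4265*(-10 + 2*1**2 + 6*1))/(392322 - 67760) = (-418379 - 4265*(-10 + 2*1 + 6))/324562 = (-418379 - 4265*(-10 + 2 + 6))*(1/324562) = (-418379 - 4265*(-2))*(1/324562) = (-418379 + 8530)*(1/324562) = -409849*1/324562 = -409849/324562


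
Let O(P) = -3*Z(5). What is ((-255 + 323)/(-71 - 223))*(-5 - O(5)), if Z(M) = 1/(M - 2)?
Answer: 136/147 ≈ 0.92517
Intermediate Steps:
Z(M) = 1/(-2 + M)
O(P) = -1 (O(P) = -3/(-2 + 5) = -3/3 = -3*1/3 = -1)
((-255 + 323)/(-71 - 223))*(-5 - O(5)) = ((-255 + 323)/(-71 - 223))*(-5 - 1*(-1)) = (68/(-294))*(-5 + 1) = (68*(-1/294))*(-4) = -34/147*(-4) = 136/147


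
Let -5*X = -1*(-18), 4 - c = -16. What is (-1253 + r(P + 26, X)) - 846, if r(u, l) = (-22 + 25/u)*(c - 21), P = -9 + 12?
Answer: -60258/29 ≈ -2077.9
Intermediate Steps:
c = 20 (c = 4 - 1*(-16) = 4 + 16 = 20)
P = 3
X = -18/5 (X = -(-1)*(-18)/5 = -⅕*18 = -18/5 ≈ -3.6000)
r(u, l) = 22 - 25/u (r(u, l) = (-22 + 25/u)*(20 - 21) = (-22 + 25/u)*(-1) = 22 - 25/u)
(-1253 + r(P + 26, X)) - 846 = (-1253 + (22 - 25/(3 + 26))) - 846 = (-1253 + (22 - 25/29)) - 846 = (-1253 + 613/29) - 846 = -35724/29 - 846 = -60258/29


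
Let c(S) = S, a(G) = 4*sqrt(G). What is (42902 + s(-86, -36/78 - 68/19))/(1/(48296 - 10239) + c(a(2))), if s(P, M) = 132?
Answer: -1637744938/46346727967 + 249310636421864*sqrt(2)/46346727967 ≈ 7607.4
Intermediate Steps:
(42902 + s(-86, -36/78 - 68/19))/(1/(48296 - 10239) + c(a(2))) = (42902 + 132)/(1/(48296 - 10239) + 4*sqrt(2)) = 43034/(1/38057 + 4*sqrt(2))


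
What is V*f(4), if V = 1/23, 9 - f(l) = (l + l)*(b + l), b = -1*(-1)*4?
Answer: -55/23 ≈ -2.3913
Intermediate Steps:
b = 4 (b = 1*4 = 4)
f(l) = 9 - 2*l*(4 + l) (f(l) = 9 - (l + l)*(4 + l) = 9 - 2*l*(4 + l))
V = 1/23 (V = 1*(1/23) = 1/23 ≈ 0.043478)
V*f(4) = (9 - 8*4 - 2*4²)/23 = (9 - 32 - 2*16)/23 = (9 - 32 - 32)/23 = (1/23)*(-55) = -55/23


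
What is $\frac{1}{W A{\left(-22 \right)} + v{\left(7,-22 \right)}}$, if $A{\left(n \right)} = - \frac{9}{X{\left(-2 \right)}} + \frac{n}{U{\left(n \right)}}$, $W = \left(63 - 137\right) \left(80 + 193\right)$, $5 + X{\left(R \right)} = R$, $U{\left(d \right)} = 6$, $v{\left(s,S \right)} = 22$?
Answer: $\frac{1}{48122} \approx 2.0781 \cdot 10^{-5}$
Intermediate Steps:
$X{\left(R \right)} = -5 + R$
$W = -20202$ ($W = \left(-74\right) 273 = -20202$)
$A{\left(n \right)} = \frac{9}{7} + \frac{n}{6}$ ($A{\left(n \right)} = - \frac{9}{-5 - 2} + \frac{n}{6} = - \frac{9}{-7} + n \frac{1}{6} = \left(-9\right) \left(- \frac{1}{7}\right) + \frac{n}{6} = \frac{9}{7} + \frac{n}{6}$)
$\frac{1}{W A{\left(-22 \right)} + v{\left(7,-22 \right)}} = \frac{1}{- 20202 \left(\frac{9}{7} + \frac{1}{6} \left(-22\right)\right) + 22} = \frac{1}{- 20202 \left(\frac{9}{7} - \frac{11}{3}\right) + 22} = \frac{1}{\left(-20202\right) \left(- \frac{50}{21}\right) + 22} = \frac{1}{48100 + 22} = \frac{1}{48122}$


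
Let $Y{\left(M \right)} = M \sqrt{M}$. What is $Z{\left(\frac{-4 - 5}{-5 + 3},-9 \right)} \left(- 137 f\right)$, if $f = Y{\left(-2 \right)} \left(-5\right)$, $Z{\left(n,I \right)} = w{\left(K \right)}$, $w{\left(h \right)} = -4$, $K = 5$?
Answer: $5480 i \sqrt{2} \approx 7749.9 i$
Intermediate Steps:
$Y{\left(M \right)} = M^{\frac{3}{2}}$
$Z{\left(n,I \right)} = -4$
$f = 10 i \sqrt{2}$ ($f = \left(-2\right)^{\frac{3}{2}} \left(-5\right) = - 2 i \sqrt{2} \left(-5\right) = 10 i \sqrt{2} \approx 14.142 i$)
$Z{\left(\frac{-4 - 5}{-5 + 3},-9 \right)} \left(- 137 f\right) = - 4 \left(- 137 \cdot 10 i \sqrt{2}\right) = - 4 \left(- 1370 i \sqrt{2}\right) = 5480 i \sqrt{2}$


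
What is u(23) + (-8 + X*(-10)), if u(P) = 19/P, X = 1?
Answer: -395/23 ≈ -17.174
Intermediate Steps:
u(23) + (-8 + X*(-10)) = 19/23 + (-8 + 1*(-10)) = 19*(1/23) + (-8 - 10) = 19/23 - 18 = -395/23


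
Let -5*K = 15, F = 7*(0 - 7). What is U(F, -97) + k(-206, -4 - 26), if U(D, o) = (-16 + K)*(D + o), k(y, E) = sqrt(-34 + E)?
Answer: 2774 + 8*I ≈ 2774.0 + 8.0*I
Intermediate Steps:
F = -49 (F = 7*(-7) = -49)
K = -3 (K = -1/5*15 = -3)
U(D, o) = -19*D - 19*o (U(D, o) = (-16 - 3)*(D + o) = -19*(D + o) = -19*D - 19*o)
U(F, -97) + k(-206, -4 - 26) = (-19*(-49) - 19*(-97)) + sqrt(-34 + (-4 - 26)) = (931 + 1843) + sqrt(-34 - 30) = 2774 + sqrt(-64) = 2774 + 8*I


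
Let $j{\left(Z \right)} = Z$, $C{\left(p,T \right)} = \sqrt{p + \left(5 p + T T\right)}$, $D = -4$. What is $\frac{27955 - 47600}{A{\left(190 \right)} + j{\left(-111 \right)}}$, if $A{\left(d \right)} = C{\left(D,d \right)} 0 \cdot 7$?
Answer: $\frac{19645}{111} \approx 176.98$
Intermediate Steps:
$C{\left(p,T \right)} = \sqrt{T^{2} + 6 p}$ ($C{\left(p,T \right)} = \sqrt{p + \left(5 p + T^{2}\right)} = \sqrt{p + \left(T^{2} + 5 p\right)} = \sqrt{T^{2} + 6 p}$)
$A{\left(d \right)} = 0$ ($A{\left(d \right)} = \sqrt{d^{2} + 6 \left(-4\right)} 0 \cdot 7 = \sqrt{d^{2} - 24} \cdot 0 \cdot 7 = \sqrt{-24 + d^{2}} \cdot 0 \cdot 7 = 0 \cdot 7 = 0$)
$\frac{27955 - 47600}{A{\left(190 \right)} + j{\left(-111 \right)}} = \frac{27955 - 47600}{0 - 111} = - \frac{19645}{-111} = \left(-19645\right) \left(- \frac{1}{111}\right) = \frac{19645}{111}$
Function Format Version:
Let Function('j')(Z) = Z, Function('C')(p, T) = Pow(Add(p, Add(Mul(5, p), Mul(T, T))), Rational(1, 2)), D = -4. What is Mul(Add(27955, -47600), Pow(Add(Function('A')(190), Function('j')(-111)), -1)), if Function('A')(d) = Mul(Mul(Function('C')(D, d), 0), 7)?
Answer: Rational(19645, 111) ≈ 176.98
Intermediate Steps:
Function('C')(p, T) = Pow(Add(Pow(T, 2), Mul(6, p)), Rational(1, 2)) (Function('C')(p, T) = Pow(Add(p, Add(Mul(5, p), Pow(T, 2))), Rational(1, 2)) = Pow(Add(p, Add(Pow(T, 2), Mul(5, p))), Rational(1, 2)) = Pow(Add(Pow(T, 2), Mul(6, p)), Rational(1, 2)))
Function('A')(d) = 0 (Function('A')(d) = Mul(Mul(Pow(Add(Pow(d, 2), Mul(6, -4)), Rational(1, 2)), 0), 7) = Mul(Mul(Pow(Add(Pow(d, 2), -24), Rational(1, 2)), 0), 7) = Mul(Mul(Pow(Add(-24, Pow(d, 2)), Rational(1, 2)), 0), 7) = Mul(0, 7) = 0)
Mul(Add(27955, -47600), Pow(Add(Function('A')(190), Function('j')(-111)), -1)) = Mul(Add(27955, -47600), Pow(Add(0, -111), -1)) = Mul(-19645, Pow(-111, -1)) = Mul(-19645, Rational(-1, 111)) = Rational(19645, 111)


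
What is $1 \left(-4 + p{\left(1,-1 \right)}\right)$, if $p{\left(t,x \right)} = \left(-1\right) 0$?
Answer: $-4$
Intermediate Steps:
$p{\left(t,x \right)} = 0$
$1 \left(-4 + p{\left(1,-1 \right)}\right) = 1 \left(-4 + 0\right) = 1 \left(-4\right) = -4$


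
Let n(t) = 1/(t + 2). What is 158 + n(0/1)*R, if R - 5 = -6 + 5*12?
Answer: 375/2 ≈ 187.50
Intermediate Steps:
R = 59 (R = 5 + (-6 + 5*12) = 5 + (-6 + 60) = 5 + 54 = 59)
n(t) = 1/(2 + t)
158 + n(0/1)*R = 158 + 59/(2 + 0/1) = 158 + 59/(2 + 0*1) = 158 + 59/(2 + 0) = 158 + 59/2 = 375/2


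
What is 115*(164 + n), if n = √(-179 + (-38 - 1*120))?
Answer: 18860 + 115*I*√337 ≈ 18860.0 + 2111.1*I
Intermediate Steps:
n = I*√337 (n = √(-179 + (-38 - 120)) = √(-179 - 158) = √(-337) = I*√337 ≈ 18.358*I)
115*(164 + n) = 115*(164 + I*√337) = 18860 + 115*I*√337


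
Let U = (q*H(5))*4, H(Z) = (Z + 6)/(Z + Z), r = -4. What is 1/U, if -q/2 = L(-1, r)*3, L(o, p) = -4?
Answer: 5/528 ≈ 0.0094697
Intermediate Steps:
q = 24 (q = -(-8)*3 = -2*(-12) = 24)
H(Z) = (6 + Z)/(2*Z) (H(Z) = (6 + Z)/((2*Z)) = (6 + Z)*(1/(2*Z)) = (6 + Z)/(2*Z))
U = 528/5 (U = (24*((½)*(6 + 5)/5))*4 = (24*((½)*(⅕)*11))*4 = (24*(11/10))*4 = (132/5)*4 = 528/5 ≈ 105.60)
1/U = 1/(528/5) = 5/528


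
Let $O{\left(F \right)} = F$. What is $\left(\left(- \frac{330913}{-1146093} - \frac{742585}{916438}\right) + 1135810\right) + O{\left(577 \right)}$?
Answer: $\frac{1193573056028997547}{1050323176734} \approx 1.1364 \cdot 10^{6}$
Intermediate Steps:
$\left(\left(- \frac{330913}{-1146093} - \frac{742585}{916438}\right) + 1135810\right) + O{\left(577 \right)} = \left(\left(- \frac{330913}{-1146093} - \frac{742585}{916438}\right) + 1135810\right) + 577 = \left(\left(\left(-330913\right) \left(- \frac{1}{1146093}\right) - \frac{742585}{916438}\right) + 1135810\right) + 577 = \left(\left(\frac{330913}{1146093} - \frac{742585}{916438}\right) + 1135810\right) + 577 = \left(- \frac{547810222511}{1050323176734} + 1135810\right) + 577 = \frac{1192967019556022029}{1050323176734} + 577 = \frac{1193573056028997547}{1050323176734}$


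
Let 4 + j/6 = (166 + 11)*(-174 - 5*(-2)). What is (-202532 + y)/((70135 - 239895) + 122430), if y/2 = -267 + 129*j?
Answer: 22572301/23665 ≈ 953.83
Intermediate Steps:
j = -174192 (j = -24 + 6*((166 + 11)*(-174 - 5*(-2))) = -24 + 6*(177*(-174 + 10)) = -24 + 6*(177*(-164)) = -24 + 6*(-29028) = -24 - 174168 = -174192)
y = -44942070 (y = 2*(-267 + 129*(-174192)) = 2*(-267 - 22470768) = 2*(-22471035) = -44942070)
(-202532 + y)/((70135 - 239895) + 122430) = (-202532 - 44942070)/((70135 - 239895) + 122430) = -45144602/(-169760 + 122430) = -45144602/(-47330) = -45144602*(-1/47330) = 22572301/23665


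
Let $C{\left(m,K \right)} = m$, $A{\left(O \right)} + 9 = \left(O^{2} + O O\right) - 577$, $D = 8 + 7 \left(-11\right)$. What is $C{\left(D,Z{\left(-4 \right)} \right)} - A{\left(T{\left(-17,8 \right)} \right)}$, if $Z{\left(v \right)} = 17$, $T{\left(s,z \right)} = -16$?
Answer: $5$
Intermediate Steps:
$D = -69$ ($D = 8 - 77 = -69$)
$A{\left(O \right)} = -586 + 2 O^{2}$ ($A{\left(O \right)} = -9 - \left(577 - O^{2} - O O\right) = -9 + \left(\left(O^{2} + O^{2}\right) - 577\right) = -9 + \left(2 O^{2} - 577\right) = -9 + \left(-577 + 2 O^{2}\right) = -586 + 2 O^{2}$)
$C{\left(D,Z{\left(-4 \right)} \right)} - A{\left(T{\left(-17,8 \right)} \right)} = -69 - \left(-586 + 2 \left(-16\right)^{2}\right) = -69 - \left(-586 + 2 \cdot 256\right) = -69 - \left(-586 + 512\right) = -69 - -74 = -69 + 74 = 5$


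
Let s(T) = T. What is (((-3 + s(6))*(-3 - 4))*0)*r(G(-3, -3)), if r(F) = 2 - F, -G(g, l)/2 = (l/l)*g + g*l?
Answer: 0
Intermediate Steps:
G(g, l) = -2*g - 2*g*l (G(g, l) = -2*((l/l)*g + g*l) = -2*(1*g + g*l) = -2*(g + g*l) = -2*g - 2*g*l)
(((-3 + s(6))*(-3 - 4))*0)*r(G(-3, -3)) = (((-3 + 6)*(-3 - 4))*0)*(2 - (-2)*(-3)*(1 - 3)) = ((3*(-7))*0)*(2 - (-2)*(-3)*(-2)) = (-21*0)*(2 - 1*(-12)) = 0*(2 + 12) = 0*14 = 0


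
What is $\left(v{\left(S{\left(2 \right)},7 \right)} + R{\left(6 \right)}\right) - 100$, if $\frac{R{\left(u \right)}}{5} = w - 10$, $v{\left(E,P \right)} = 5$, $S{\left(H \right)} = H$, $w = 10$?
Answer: $-95$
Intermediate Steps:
$R{\left(u \right)} = 0$ ($R{\left(u \right)} = 5 \left(10 - 10\right) = 5 \cdot 0 = 0$)
$\left(v{\left(S{\left(2 \right)},7 \right)} + R{\left(6 \right)}\right) - 100 = \left(5 + 0\right) - 100 = 5 - 100 = -95$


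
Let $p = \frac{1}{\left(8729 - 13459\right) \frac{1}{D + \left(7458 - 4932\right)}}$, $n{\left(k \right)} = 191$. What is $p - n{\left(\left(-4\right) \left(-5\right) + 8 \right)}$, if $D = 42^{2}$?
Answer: $- \frac{8252}{43} \approx -191.91$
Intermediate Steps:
$D = 1764$
$p = - \frac{39}{43}$ ($p = \frac{1}{\left(8729 - 13459\right) \frac{1}{1764 + \left(7458 - 4932\right)}} = \frac{1}{\left(-4730\right) \frac{1}{1764 + 2526}} = \frac{1}{\left(-4730\right) \frac{1}{4290}} = \frac{1}{- \frac{43}{39}} = - \frac{39}{43} \approx -0.90698$)
$p - n{\left(\left(-4\right) \left(-5\right) + 8 \right)} = - \frac{39}{43} - 191 = - \frac{8252}{43}$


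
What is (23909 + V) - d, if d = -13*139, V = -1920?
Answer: 23796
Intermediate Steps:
d = -1807
(23909 + V) - d = (23909 - 1920) - 1*(-1807) = 21989 + 1807 = 23796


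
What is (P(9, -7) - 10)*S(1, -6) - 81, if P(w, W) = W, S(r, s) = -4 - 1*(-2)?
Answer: -47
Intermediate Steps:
S(r, s) = -2 (S(r, s) = -4 + 2 = -2)
(P(9, -7) - 10)*S(1, -6) - 81 = (-7 - 10)*(-2) - 81 = -17*(-2) - 81 = 34 - 81 = -47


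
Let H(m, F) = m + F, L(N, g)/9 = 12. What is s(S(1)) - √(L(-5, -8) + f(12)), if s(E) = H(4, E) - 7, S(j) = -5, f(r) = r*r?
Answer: -8 - 6*√7 ≈ -23.875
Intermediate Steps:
L(N, g) = 108 (L(N, g) = 9*12 = 108)
f(r) = r²
H(m, F) = F + m
s(E) = -3 + E (s(E) = (E + 4) - 7 = (4 + E) - 7 = -3 + E)
s(S(1)) - √(L(-5, -8) + f(12)) = (-3 - 5) - √(108 + 12²) = -8 - √(108 + 144) = -8 - √252 = -8 - 6*√7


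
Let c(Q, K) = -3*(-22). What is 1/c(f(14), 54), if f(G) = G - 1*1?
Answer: 1/66 ≈ 0.015152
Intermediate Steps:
f(G) = -1 + G (f(G) = G - 1 = -1 + G)
c(Q, K) = 66
1/c(f(14), 54) = 1/66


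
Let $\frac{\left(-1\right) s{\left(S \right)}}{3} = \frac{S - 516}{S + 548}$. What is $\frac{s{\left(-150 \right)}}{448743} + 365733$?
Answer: $\frac{10886634867060}{29766619} \approx 3.6573 \cdot 10^{5}$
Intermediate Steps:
$s{\left(S \right)} = - \frac{3 \left(-516 + S\right)}{548 + S}$ ($s{\left(S \right)} = - 3 \frac{S - 516}{S + 548} = - 3 \frac{-516 + S}{548 + S} = - \frac{3 \left(-516 + S\right)}{548 + S}$)
$\frac{s{\left(-150 \right)}}{448743} + 365733 = \frac{3 \frac{1}{548 - 150} \left(516 - -150\right)}{448743} + 365733 = \frac{3 \left(516 + 150\right)}{398} \cdot \frac{1}{448743} + 365733 = 3 \cdot \frac{1}{398} \cdot 666 \cdot \frac{1}{448743} + 365733 = \frac{999}{199} \cdot \frac{1}{448743} + 365733 = \frac{333}{29766619} + 365733 = \frac{10886634867060}{29766619}$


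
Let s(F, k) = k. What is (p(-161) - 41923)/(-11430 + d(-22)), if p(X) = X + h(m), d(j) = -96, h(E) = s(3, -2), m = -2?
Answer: 21043/5763 ≈ 3.6514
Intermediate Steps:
h(E) = -2
p(X) = -2 + X (p(X) = X - 2 = -2 + X)
(p(-161) - 41923)/(-11430 + d(-22)) = ((-2 - 161) - 41923)/(-11430 - 96) = (-163 - 41923)/(-11526) = -42086*(-1/11526) = 21043/5763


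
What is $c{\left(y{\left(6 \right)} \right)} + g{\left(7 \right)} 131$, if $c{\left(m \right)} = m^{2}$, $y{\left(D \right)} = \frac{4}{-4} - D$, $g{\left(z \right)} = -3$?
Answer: $-344$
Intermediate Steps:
$y{\left(D \right)} = -1 - D$ ($y{\left(D \right)} = 4 \left(- \frac{1}{4}\right) - D = -1 - D$)
$c{\left(y{\left(6 \right)} \right)} + g{\left(7 \right)} 131 = \left(-1 - 6\right)^{2} - 393 = \left(-7\right)^{2} - 393 = 49 - 393 = -344$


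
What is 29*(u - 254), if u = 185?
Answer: -2001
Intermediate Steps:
29*(u - 254) = 29*(185 - 254) = 29*(-69) = -2001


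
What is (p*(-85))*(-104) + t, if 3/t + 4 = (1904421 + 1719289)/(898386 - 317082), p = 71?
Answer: 407494259036/649247 ≈ 6.2764e+5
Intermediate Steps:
t = 871956/649247 (t = 3/(-4 + (1904421 + 1719289)/(898386 - 317082)) = 3/(-4 + 3623710/581304) = 3/(-4 + 3623710*(1/581304)) = 3/(-4 + 1811855/290652) = 3/(649247/290652) = 3*(290652/649247) = 871956/649247 ≈ 1.3430)
(p*(-85))*(-104) + t = (71*(-85))*(-104) + 871956/649247 = -6035*(-104) + 871956/649247 = 627640 + 871956/649247 = 407494259036/649247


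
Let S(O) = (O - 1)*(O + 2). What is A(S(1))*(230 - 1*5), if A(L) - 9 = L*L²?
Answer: 2025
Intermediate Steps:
S(O) = (-1 + O)*(2 + O)
A(L) = 9 + L³ (A(L) = 9 + L*L² = 9 + L³)
A(S(1))*(230 - 1*5) = (9 + (-2 + 1 + 1²)³)*(230 - 1*5) = (9 + (-2 + 1 + 1)³)*(230 - 5) = (9 + 0³)*225 = (9 + 0)*225 = 9*225 = 2025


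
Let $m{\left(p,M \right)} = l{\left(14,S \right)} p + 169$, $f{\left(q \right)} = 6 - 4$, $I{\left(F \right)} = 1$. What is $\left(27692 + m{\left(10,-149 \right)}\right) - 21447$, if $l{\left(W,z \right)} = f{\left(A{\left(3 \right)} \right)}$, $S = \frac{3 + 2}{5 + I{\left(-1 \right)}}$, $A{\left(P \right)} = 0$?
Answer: $6434$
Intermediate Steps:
$f{\left(q \right)} = 2$
$S = \frac{5}{6}$ ($S = \frac{3 + 2}{5 + 1} = \frac{5}{6} \approx 0.83333$)
$l{\left(W,z \right)} = 2$
$m{\left(p,M \right)} = 169 + 2 p$ ($m{\left(p,M \right)} = 2 p + 169 = 169 + 2 p$)
$\left(27692 + m{\left(10,-149 \right)}\right) - 21447 = \left(27692 + \left(169 + 2 \cdot 10\right)\right) - 21447 = \left(27692 + \left(169 + 20\right)\right) - 21447 = \left(27692 + 189\right) - 21447 = 27881 - 21447 = 6434$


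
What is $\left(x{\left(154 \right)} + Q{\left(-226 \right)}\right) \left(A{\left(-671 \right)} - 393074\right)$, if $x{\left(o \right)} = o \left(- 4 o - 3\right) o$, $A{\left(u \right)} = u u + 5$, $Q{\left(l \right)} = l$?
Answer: $-839309543960$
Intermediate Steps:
$A{\left(u \right)} = 5 + u^{2}$ ($A{\left(u \right)} = u^{2} + 5 = 5 + u^{2}$)
$x{\left(o \right)} = o^{2} \left(-3 - 4 o\right)$ ($x{\left(o \right)} = o \left(-3 - 4 o\right) o = o^{2} \left(-3 - 4 o\right)$)
$\left(x{\left(154 \right)} + Q{\left(-226 \right)}\right) \left(A{\left(-671 \right)} - 393074\right) = \left(154^{2} \left(-3 - 616\right) - 226\right) \left(\left(5 + \left(-671\right)^{2}\right) - 393074\right) = \left(23716 \left(-3 - 616\right) - 226\right) \left(\left(5 + 450241\right) - 393074\right) = \left(23716 \left(-619\right) - 226\right) \left(450246 - 393074\right) = \left(-14680204 - 226\right) 57172 = \left(-14680430\right) 57172 = -839309543960$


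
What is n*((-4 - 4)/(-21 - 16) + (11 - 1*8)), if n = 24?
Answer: 2856/37 ≈ 77.189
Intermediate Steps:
n*((-4 - 4)/(-21 - 16) + (11 - 1*8)) = 24*((-4 - 4)/(-21 - 16) + (11 - 1*8)) = 24*(-8/(-37) + (11 - 8)) = 24*(-8*(-1/37) + 3) = 24*(8/37 + 3) = 24*(119/37) = 2856/37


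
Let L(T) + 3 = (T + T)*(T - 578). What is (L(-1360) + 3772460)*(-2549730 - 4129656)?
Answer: -60407144656362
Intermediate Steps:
L(T) = -3 + 2*T*(-578 + T) (L(T) = -3 + (T + T)*(T - 578) = -3 + (2*T)*(-578 + T) = -3 + 2*T*(-578 + T))
(L(-1360) + 3772460)*(-2549730 - 4129656) = ((-3 - 1156*(-1360) + 2*(-1360)²) + 3772460)*(-2549730 - 4129656) = ((-3 + 1572160 + 2*1849600) + 3772460)*(-6679386) = ((-3 + 1572160 + 3699200) + 3772460)*(-6679386) = (5271357 + 3772460)*(-6679386) = 9043817*(-6679386) = -60407144656362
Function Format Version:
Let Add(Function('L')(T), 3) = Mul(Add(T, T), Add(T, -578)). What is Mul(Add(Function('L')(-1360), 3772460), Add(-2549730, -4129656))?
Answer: -60407144656362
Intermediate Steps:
Function('L')(T) = Add(-3, Mul(2, T, Add(-578, T))) (Function('L')(T) = Add(-3, Mul(Add(T, T), Add(T, -578))) = Add(-3, Mul(Mul(2, T), Add(-578, T))) = Add(-3, Mul(2, T, Add(-578, T))))
Mul(Add(Function('L')(-1360), 3772460), Add(-2549730, -4129656)) = Mul(Add(Add(-3, Mul(-1156, -1360), Mul(2, Pow(-1360, 2))), 3772460), Add(-2549730, -4129656)) = Mul(Add(Add(-3, 1572160, Mul(2, 1849600)), 3772460), -6679386) = Mul(Add(Add(-3, 1572160, 3699200), 3772460), -6679386) = Mul(Add(5271357, 3772460), -6679386) = Mul(9043817, -6679386) = -60407144656362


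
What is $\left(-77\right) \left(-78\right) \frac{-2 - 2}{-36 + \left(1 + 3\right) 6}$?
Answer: $2002$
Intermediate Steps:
$\left(-77\right) \left(-78\right) \frac{-2 - 2}{-36 + \left(1 + 3\right) 6} = 6006 \left(- \frac{4}{-36 + 4 \cdot 6}\right) = 6006 \left(- \frac{4}{-36 + 24}\right) = 6006 \left(- \frac{4}{-12}\right) = 6006 \left(\left(-4\right) \left(- \frac{1}{12}\right)\right) = 6006 \cdot \frac{1}{3} = 2002$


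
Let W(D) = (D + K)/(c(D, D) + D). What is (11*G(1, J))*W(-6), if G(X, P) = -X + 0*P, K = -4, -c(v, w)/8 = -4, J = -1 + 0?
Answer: 55/13 ≈ 4.2308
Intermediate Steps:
J = -1
c(v, w) = 32 (c(v, w) = -8*(-4) = 32)
G(X, P) = -X (G(X, P) = -X + 0 = -X)
W(D) = (-4 + D)/(32 + D) (W(D) = (D - 4)/(32 + D) = (-4 + D)/(32 + D))
(11*G(1, J))*W(-6) = (11*(-1*1))*((-4 - 6)/(32 - 6)) = (11*(-1))*(-10/26) = -11*(-10)/26 = -11*(-5/13) = 55/13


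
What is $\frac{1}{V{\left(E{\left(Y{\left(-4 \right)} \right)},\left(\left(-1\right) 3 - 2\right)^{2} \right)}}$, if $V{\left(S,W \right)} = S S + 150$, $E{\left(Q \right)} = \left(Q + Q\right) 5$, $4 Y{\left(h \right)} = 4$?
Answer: $\frac{1}{250} \approx 0.004$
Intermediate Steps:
$Y{\left(h \right)} = 1$ ($Y{\left(h \right)} = \frac{1}{4} \cdot 4 = 1$)
$E{\left(Q \right)} = 10 Q$ ($E{\left(Q \right)} = 2 Q 5 = 10 Q$)
$V{\left(S,W \right)} = 150 + S^{2}$ ($V{\left(S,W \right)} = S^{2} + 150 = 150 + S^{2}$)
$\frac{1}{V{\left(E{\left(Y{\left(-4 \right)} \right)},\left(\left(-1\right) 3 - 2\right)^{2} \right)}} = \frac{1}{150 + \left(10 \cdot 1\right)^{2}} = \frac{1}{150 + 10^{2}} = \frac{1}{150 + 100} = \frac{1}{250}$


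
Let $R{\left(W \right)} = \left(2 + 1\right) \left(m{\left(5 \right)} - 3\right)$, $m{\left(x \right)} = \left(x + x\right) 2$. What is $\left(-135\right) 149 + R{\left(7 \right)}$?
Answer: $-20064$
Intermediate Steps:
$m{\left(x \right)} = 4 x$ ($m{\left(x \right)} = 2 x 2 = 4 x$)
$R{\left(W \right)} = 51$ ($R{\left(W \right)} = \left(2 + 1\right) \left(4 \cdot 5 - 3\right) = 3 \left(20 - 3\right) = 3 \cdot 17 = 51$)
$\left(-135\right) 149 + R{\left(7 \right)} = \left(-135\right) 149 + 51 = -20115 + 51 = -20064$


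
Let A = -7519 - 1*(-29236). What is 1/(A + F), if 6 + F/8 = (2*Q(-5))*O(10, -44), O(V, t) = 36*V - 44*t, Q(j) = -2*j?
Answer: 1/389029 ≈ 2.5705e-6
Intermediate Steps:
A = 21717 (A = -7519 + 29236 = 21717)
O(V, t) = -44*t + 36*V
F = 367312 (F = -48 + 8*((2*(-2*(-5)))*(-44*(-44) + 36*10)) = -48 + 8*((2*10)*(1936 + 360)) = -48 + 8*(20*2296) = -48 + 8*45920 = -48 + 367360 = 367312)
1/(A + F) = 1/(21717 + 367312) = 1/389029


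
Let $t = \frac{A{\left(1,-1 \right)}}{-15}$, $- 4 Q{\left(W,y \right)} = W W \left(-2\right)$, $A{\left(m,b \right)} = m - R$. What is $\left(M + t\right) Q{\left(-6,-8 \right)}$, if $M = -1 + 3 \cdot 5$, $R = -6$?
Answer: $\frac{1218}{5} \approx 243.6$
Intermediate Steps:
$A{\left(m,b \right)} = 6 + m$ ($A{\left(m,b \right)} = m - -6 = m + 6 = 6 + m$)
$Q{\left(W,y \right)} = \frac{W^{2}}{2}$ ($Q{\left(W,y \right)} = - \frac{W W \left(-2\right)}{4} = - \frac{W^{2} \left(-2\right)}{4} = - \frac{\left(-2\right) W^{2}}{4} = \frac{W^{2}}{2}$)
$t = - \frac{7}{15}$ ($t = \frac{6 + 1}{-15} = 7 \left(- \frac{1}{15}\right) = - \frac{7}{15} \approx -0.46667$)
$M = 14$ ($M = -1 + 15 = 14$)
$\left(M + t\right) Q{\left(-6,-8 \right)} = \left(14 - \frac{7}{15}\right) \frac{\left(-6\right)^{2}}{2} = \frac{203 \cdot \frac{1}{2} \cdot 36}{15} = \frac{203}{15} \cdot 18 = \frac{1218}{5}$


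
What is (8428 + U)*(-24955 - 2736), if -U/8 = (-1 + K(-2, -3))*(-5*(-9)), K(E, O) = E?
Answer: -263286028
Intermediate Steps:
U = 1080 (U = -8*(-1 - 2)*(-5*(-9)) = -(-24)*45 = -8*(-135) = 1080)
(8428 + U)*(-24955 - 2736) = (8428 + 1080)*(-24955 - 2736) = 9508*(-27691) = -263286028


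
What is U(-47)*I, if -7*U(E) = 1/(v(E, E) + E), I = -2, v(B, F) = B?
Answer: -1/329 ≈ -0.0030395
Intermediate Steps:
U(E) = -1/(14*E) (U(E) = -1/(7*(E + E)) = -1/(2*E)/7 = -1/(14*E))
U(-47)*I = -1/14/(-47)*(-2) = -1/14*(-1/47)*(-2) = (1/658)*(-2) = -1/329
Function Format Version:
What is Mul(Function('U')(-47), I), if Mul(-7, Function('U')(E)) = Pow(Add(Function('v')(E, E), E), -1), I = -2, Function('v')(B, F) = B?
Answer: Rational(-1, 329) ≈ -0.0030395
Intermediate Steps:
Function('U')(E) = Mul(Rational(-1, 14), Pow(E, -1)) (Function('U')(E) = Mul(Rational(-1, 7), Pow(Add(E, E), -1)) = Mul(Rational(-1, 7), Pow(Mul(2, E), -1)) = Mul(Rational(-1, 7), Mul(Rational(1, 2), Pow(E, -1))) = Mul(Rational(-1, 14), Pow(E, -1)))
Mul(Function('U')(-47), I) = Mul(Mul(Rational(-1, 14), Pow(-47, -1)), -2) = Mul(Mul(Rational(-1, 14), Rational(-1, 47)), -2) = Mul(Rational(1, 658), -2) = Rational(-1, 329)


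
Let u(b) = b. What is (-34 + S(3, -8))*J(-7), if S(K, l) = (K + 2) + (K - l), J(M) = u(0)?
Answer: 0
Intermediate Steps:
J(M) = 0
S(K, l) = 2 - l + 2*K (S(K, l) = (2 + K) + (K - l) = 2 - l + 2*K)
(-34 + S(3, -8))*J(-7) = (-34 + (2 - 1*(-8) + 2*3))*0 = (-34 + (2 + 8 + 6))*0 = (-34 + 16)*0 = -18*0 = 0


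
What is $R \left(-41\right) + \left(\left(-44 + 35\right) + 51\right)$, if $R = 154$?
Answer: $-6272$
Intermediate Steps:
$R \left(-41\right) + \left(\left(-44 + 35\right) + 51\right) = 154 \left(-41\right) + \left(\left(-44 + 35\right) + 51\right) = -6314 + \left(-9 + 51\right) = -6314 + 42 = -6272$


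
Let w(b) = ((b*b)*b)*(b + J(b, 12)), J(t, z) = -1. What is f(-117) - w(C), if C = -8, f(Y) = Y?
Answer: -4725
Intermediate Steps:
w(b) = b**3*(-1 + b) (w(b) = ((b*b)*b)*(b - 1) = (b**2*b)*(-1 + b) = b**3*(-1 + b))
f(-117) - w(C) = -117 - (-8)**3*(-1 - 8) = -117 - (-512)*(-9) = -117 - 1*4608 = -117 - 4608 = -4725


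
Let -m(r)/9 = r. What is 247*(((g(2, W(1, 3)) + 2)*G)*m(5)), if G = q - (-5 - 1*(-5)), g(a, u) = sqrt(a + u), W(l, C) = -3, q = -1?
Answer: 22230 + 11115*I ≈ 22230.0 + 11115.0*I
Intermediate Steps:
m(r) = -9*r
G = -1 (G = -1 - (-5 - 1*(-5)) = -1 - (-5 + 5) = -1 - 1*0 = -1 + 0 = -1)
247*(((g(2, W(1, 3)) + 2)*G)*m(5)) = 247*(((sqrt(2 - 3) + 2)*(-1))*(-9*5)) = 247*(((sqrt(-1) + 2)*(-1))*(-45)) = 247*(((I + 2)*(-1))*(-45)) = 247*(((2 + I)*(-1))*(-45)) = 247*((-2 - I)*(-45)) = 247*(90 + 45*I) = 22230 + 11115*I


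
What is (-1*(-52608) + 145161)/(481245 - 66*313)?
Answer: 65923/153529 ≈ 0.42938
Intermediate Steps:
(-1*(-52608) + 145161)/(481245 - 66*313) = (52608 + 145161)/(481245 - 20658) = 197769/460587 = 197769*(1/460587) = 65923/153529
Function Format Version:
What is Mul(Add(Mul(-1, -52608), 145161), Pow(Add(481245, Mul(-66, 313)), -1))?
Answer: Rational(65923, 153529) ≈ 0.42938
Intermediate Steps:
Mul(Add(Mul(-1, -52608), 145161), Pow(Add(481245, Mul(-66, 313)), -1)) = Mul(Add(52608, 145161), Pow(Add(481245, -20658), -1)) = Mul(197769, Pow(460587, -1)) = Mul(197769, Rational(1, 460587)) = Rational(65923, 153529)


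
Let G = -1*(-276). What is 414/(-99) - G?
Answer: -3082/11 ≈ -280.18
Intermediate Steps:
G = 276
414/(-99) - G = 414/(-99) - 1*276 = 414*(-1/99) - 276 = -46/11 - 276 = -3082/11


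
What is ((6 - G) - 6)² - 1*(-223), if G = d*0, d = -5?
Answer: 223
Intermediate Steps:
G = 0 (G = -5*0 = 0)
((6 - G) - 6)² - 1*(-223) = ((6 - 1*0) - 6)² - 1*(-223) = ((6 + 0) - 6)² + 223 = (6 - 6)² + 223 = 0² + 223 = 0 + 223 = 223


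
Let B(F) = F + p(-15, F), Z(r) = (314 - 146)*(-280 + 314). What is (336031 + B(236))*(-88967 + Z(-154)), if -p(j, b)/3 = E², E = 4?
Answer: -27991912845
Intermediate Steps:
Z(r) = 5712 (Z(r) = 168*34 = 5712)
p(j, b) = -48 (p(j, b) = -3*4² = -3*16 = -48)
B(F) = -48 + F (B(F) = F - 48 = -48 + F)
(336031 + B(236))*(-88967 + Z(-154)) = (336031 + (-48 + 236))*(-88967 + 5712) = (336031 + 188)*(-83255) = 336219*(-83255) = -27991912845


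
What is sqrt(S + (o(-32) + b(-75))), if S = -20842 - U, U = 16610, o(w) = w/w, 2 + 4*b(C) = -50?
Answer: 2*I*sqrt(9366) ≈ 193.56*I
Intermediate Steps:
b(C) = -13 (b(C) = -1/2 + (1/4)*(-50) = -1/2 - 25/2 = -13)
o(w) = 1
S = -37452 (S = -20842 - 1*16610 = -20842 - 16610 = -37452)
sqrt(S + (o(-32) + b(-75))) = sqrt(-37452 + (1 - 13)) = sqrt(-37452 - 12) = sqrt(-37464) = 2*I*sqrt(9366)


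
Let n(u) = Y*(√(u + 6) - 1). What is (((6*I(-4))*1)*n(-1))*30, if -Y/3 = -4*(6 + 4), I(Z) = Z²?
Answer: -345600 + 345600*√5 ≈ 4.2719e+5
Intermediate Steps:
Y = 120 (Y = -(-12)*(6 + 4) = -(-12)*10 = -3*(-40) = 120)
n(u) = -120 + 120*√(6 + u) (n(u) = 120*(√(u + 6) - 1) = 120*(√(6 + u) - 1) = 120*(-1 + √(6 + u)) = -120 + 120*√(6 + u))
(((6*I(-4))*1)*n(-1))*30 = (((6*(-4)²)*1)*(-120 + 120*√(6 - 1)))*30 = (((6*16)*1)*(-120 + 120*√5))*30 = ((96*1)*(-120 + 120*√5))*30 = (96*(-120 + 120*√5))*30 = (-11520 + 11520*√5)*30 = -345600 + 345600*√5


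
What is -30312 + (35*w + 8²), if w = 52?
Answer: -28428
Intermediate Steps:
-30312 + (35*w + 8²) = -30312 + (35*52 + 8²) = -30312 + (1820 + 64) = -30312 + 1884 = -28428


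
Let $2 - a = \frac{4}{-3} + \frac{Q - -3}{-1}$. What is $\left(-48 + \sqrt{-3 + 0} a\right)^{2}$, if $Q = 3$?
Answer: $\frac{6128}{3} - 896 i \sqrt{3} \approx 2042.7 - 1551.9 i$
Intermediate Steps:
$a = \frac{28}{3}$ ($a = 2 - \left(\frac{4}{-3} + \frac{3 - -3}{-1}\right) = 2 - \left(4 \left(- \frac{1}{3}\right) + \left(3 + 3\right) \left(-1\right)\right) = 2 - \left(- \frac{4}{3} + 6 \left(-1\right)\right) = 2 - \left(- \frac{4}{3} - 6\right) = 2 - - \frac{22}{3} = 2 + \frac{22}{3} = \frac{28}{3} \approx 9.3333$)
$\left(-48 + \sqrt{-3 + 0} a\right)^{2} = \left(-48 + \sqrt{-3 + 0} \cdot \frac{28}{3}\right)^{2} = \left(-48 + \sqrt{-3} \cdot \frac{28}{3}\right)^{2} = \left(-48 + i \sqrt{3} \cdot \frac{28}{3}\right)^{2} = \left(-48 + \frac{28 i \sqrt{3}}{3}\right)^{2}$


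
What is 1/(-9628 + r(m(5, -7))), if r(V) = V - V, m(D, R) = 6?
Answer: -1/9628 ≈ -0.00010386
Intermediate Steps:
r(V) = 0
1/(-9628 + r(m(5, -7))) = 1/(-9628 + 0) = 1/(-9628) = -1/9628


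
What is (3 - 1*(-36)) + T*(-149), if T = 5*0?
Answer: 39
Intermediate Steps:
T = 0
(3 - 1*(-36)) + T*(-149) = (3 - 1*(-36)) + 0*(-149) = (3 + 36) + 0 = 39 + 0 = 39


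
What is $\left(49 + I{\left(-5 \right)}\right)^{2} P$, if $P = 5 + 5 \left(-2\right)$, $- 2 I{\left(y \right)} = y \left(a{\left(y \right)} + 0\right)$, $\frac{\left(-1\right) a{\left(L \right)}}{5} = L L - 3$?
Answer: $-255380$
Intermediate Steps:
$a{\left(L \right)} = 15 - 5 L^{2}$ ($a{\left(L \right)} = - 5 \left(L L - 3\right) = - 5 \left(L^{2} - 3\right) = - 5 \left(-3 + L^{2}\right) = 15 - 5 L^{2}$)
$I{\left(y \right)} = - \frac{y \left(15 - 5 y^{2}\right)}{2}$ ($I{\left(y \right)} = - \frac{y \left(\left(15 - 5 y^{2}\right) + 0\right)}{2} = - \frac{y \left(15 - 5 y^{2}\right)}{2}$)
$P = -5$ ($P = 5 - 10 = -5$)
$\left(49 + I{\left(-5 \right)}\right)^{2} P = \left(49 + \frac{5}{2} \left(-5\right) \left(-3 + \left(-5\right)^{2}\right)\right)^{2} \left(-5\right) = \left(49 + \frac{5}{2} \left(-5\right) \left(-3 + 25\right)\right)^{2} \left(-5\right) = \left(49 + \frac{5}{2} \left(-5\right) 22\right)^{2} \left(-5\right) = \left(49 - 275\right)^{2} \left(-5\right) = \left(-226\right)^{2} \left(-5\right) = 51076 \left(-5\right) = -255380$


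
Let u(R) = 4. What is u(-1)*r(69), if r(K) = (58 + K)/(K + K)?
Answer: 254/69 ≈ 3.6812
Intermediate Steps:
r(K) = (58 + K)/(2*K) (r(K) = (58 + K)/((2*K)) = (58 + K)*(1/(2*K)) = (58 + K)/(2*K))
u(-1)*r(69) = 4*((½)*(58 + 69)/69) = 4*((½)*(1/69)*127) = 4*(127/138) = 254/69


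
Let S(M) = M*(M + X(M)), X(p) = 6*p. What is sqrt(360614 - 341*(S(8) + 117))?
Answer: 3*sqrt(18661) ≈ 409.82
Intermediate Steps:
S(M) = 7*M**2 (S(M) = M*(M + 6*M) = M*(7*M) = 7*M**2)
sqrt(360614 - 341*(S(8) + 117)) = sqrt(360614 - 341*(7*8**2 + 117)) = sqrt(360614 - 341*(7*64 + 117)) = sqrt(360614 - 341*(448 + 117)) = sqrt(360614 - 341*565) = sqrt(360614 - 192665) = sqrt(167949) = 3*sqrt(18661)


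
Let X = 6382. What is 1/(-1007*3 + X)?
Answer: 1/3361 ≈ 0.00029753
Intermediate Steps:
1/(-1007*3 + X) = 1/(-1007*3 + 6382) = 1/(-3021 + 6382) = 1/3361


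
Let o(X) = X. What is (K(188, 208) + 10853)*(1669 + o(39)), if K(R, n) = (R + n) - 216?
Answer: 18844364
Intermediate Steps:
K(R, n) = -216 + R + n
(K(188, 208) + 10853)*(1669 + o(39)) = ((-216 + 188 + 208) + 10853)*(1669 + 39) = (180 + 10853)*1708 = 11033*1708 = 18844364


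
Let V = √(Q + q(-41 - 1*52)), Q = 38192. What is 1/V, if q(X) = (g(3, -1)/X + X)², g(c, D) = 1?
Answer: 93*√101286277/202572554 ≈ 0.0046204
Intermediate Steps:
q(X) = (X + 1/X)² (q(X) = (1/X + X)² = (X + 1/X)²)
V = 2*√101286277/93 (V = √(38192 + (1 + (-41 - 1*52)²)²/(-41 - 1*52)²) = √(38192 + (1 + (-41 - 52)²)²/(-41 - 52)²) = √(38192 + (1 + (-93)²)²/(-93)²) = √(38192 + (1 + 8649)²/8649) = √(38192 + (1/8649)*8650²) = √(38192 + (1/8649)*74822500) = √(38192 + 74822500/8649) = √(405145108/8649) = 2*√101286277/93 ≈ 216.43)
1/V = 1/(2*√101286277/93) = 93*√101286277/202572554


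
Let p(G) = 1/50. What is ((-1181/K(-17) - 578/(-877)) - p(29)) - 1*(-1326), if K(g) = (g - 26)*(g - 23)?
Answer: 10000598471/7542200 ≈ 1326.0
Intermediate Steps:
p(G) = 1/50
K(g) = (-26 + g)*(-23 + g)
((-1181/K(-17) - 578/(-877)) - p(29)) - 1*(-1326) = ((-1181/(598 + (-17)² - 49*(-17)) - 578/(-877)) - 1*1/50) - 1*(-1326) = ((-1181/(598 + 289 + 833) - 578*(-1/877)) - 1/50) + 1326 = ((-1181/1720 + 578/877) - 1/50) + 1326 = (-41577/1508440 - 1/50) + 1326 = -358729/7542200 + 1326 = 10000598471/7542200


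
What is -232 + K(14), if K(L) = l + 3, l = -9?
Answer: -238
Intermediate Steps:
K(L) = -6 (K(L) = -9 + 3 = -6)
-232 + K(14) = -232 - 6 = -238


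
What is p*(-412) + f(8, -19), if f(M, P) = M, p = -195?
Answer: 80348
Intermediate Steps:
p*(-412) + f(8, -19) = -195*(-412) + 8 = 80340 + 8 = 80348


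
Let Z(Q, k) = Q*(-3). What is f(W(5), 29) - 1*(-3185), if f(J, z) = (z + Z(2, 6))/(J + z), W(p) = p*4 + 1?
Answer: 159273/50 ≈ 3185.5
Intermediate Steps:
W(p) = 1 + 4*p (W(p) = 4*p + 1 = 1 + 4*p)
Z(Q, k) = -3*Q
f(J, z) = (-6 + z)/(J + z) (f(J, z) = (z - 3*2)/(J + z) = (z - 6)/(J + z) = (-6 + z)/(J + z))
f(W(5), 29) - 1*(-3185) = (-6 + 29)/((1 + 4*5) + 29) - 1*(-3185) = 23/((1 + 20) + 29) + 3185 = 23/(21 + 29) + 3185 = 23/50 + 3185 = 159273/50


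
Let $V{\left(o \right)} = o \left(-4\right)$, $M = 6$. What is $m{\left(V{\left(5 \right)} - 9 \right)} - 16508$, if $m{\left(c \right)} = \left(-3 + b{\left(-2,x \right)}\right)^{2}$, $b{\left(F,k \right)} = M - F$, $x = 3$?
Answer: $-16483$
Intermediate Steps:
$b{\left(F,k \right)} = 6 - F$
$V{\left(o \right)} = - 4 o$
$m{\left(c \right)} = 25$ ($m{\left(c \right)} = \left(-3 + \left(6 - -2\right)\right)^{2} = \left(-3 + \left(6 + 2\right)\right)^{2} = \left(-3 + 8\right)^{2} = 5^{2} = 25$)
$m{\left(V{\left(5 \right)} - 9 \right)} - 16508 = 25 - 16508 = -16483$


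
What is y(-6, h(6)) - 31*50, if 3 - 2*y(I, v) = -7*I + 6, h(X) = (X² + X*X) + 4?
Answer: -3145/2 ≈ -1572.5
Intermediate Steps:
h(X) = 4 + 2*X² (h(X) = (X² + X²) + 4 = 2*X² + 4 = 4 + 2*X²)
y(I, v) = -3/2 + 7*I/2 (y(I, v) = 3/2 - (-7*I + 6)/2 = 3/2 - (6 - 7*I)/2 = 3/2 + (-3 + 7*I/2) = -3/2 + 7*I/2)
y(-6, h(6)) - 31*50 = (-3/2 + (7/2)*(-6)) - 31*50 = (-3/2 - 21) - 1550 = -45/2 - 1550 = -3145/2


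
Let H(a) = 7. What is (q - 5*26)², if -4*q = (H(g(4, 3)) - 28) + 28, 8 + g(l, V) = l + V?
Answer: 277729/16 ≈ 17358.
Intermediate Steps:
g(l, V) = -8 + V + l (g(l, V) = -8 + (l + V) = -8 + (V + l) = -8 + V + l)
q = -7/4 (q = -((7 - 28) + 28)/4 = -(-21 + 28)/4 = -¼*7 = -7/4 ≈ -1.7500)
(q - 5*26)² = (-7/4 - 5*26)² = (-7/4 - 130)² = (-527/4)² = 277729/16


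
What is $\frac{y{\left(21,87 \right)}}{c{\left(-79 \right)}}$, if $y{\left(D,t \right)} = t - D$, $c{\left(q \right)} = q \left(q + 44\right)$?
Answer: $\frac{66}{2765} \approx 0.02387$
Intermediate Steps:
$c{\left(q \right)} = q \left(44 + q\right)$
$\frac{y{\left(21,87 \right)}}{c{\left(-79 \right)}} = \frac{87 - 21}{\left(-79\right) \left(44 - 79\right)} = \frac{87 - 21}{\left(-79\right) \left(-35\right)} = \frac{66}{2765}$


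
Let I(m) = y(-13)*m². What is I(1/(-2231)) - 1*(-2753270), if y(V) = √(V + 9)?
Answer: 2753270 + 2*I/4977361 ≈ 2.7533e+6 + 4.0182e-7*I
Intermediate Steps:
y(V) = √(9 + V)
I(m) = 2*I*m² (I(m) = √(9 - 13)*m² = √(-4)*m² = (2*I)*m² = 2*I*m²)
I(1/(-2231)) - 1*(-2753270) = 2*I*(1/(-2231))² - 1*(-2753270) = 2*I*(-1/2231)² + 2753270 = 2*I*(1/4977361) + 2753270 = 2*I/4977361 + 2753270 = 2753270 + 2*I/4977361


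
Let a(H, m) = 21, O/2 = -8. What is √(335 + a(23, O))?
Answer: 2*√89 ≈ 18.868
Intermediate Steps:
O = -16 (O = 2*(-8) = -16)
√(335 + a(23, O)) = √(335 + 21) = √356 = 2*√89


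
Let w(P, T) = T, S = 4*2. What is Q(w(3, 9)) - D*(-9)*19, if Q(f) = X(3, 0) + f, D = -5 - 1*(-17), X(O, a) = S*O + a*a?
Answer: 2085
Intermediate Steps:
S = 8
X(O, a) = a² + 8*O (X(O, a) = 8*O + a*a = 8*O + a² = a² + 8*O)
D = 12 (D = -5 + 17 = 12)
Q(f) = 24 + f (Q(f) = (0² + 8*3) + f = (0 + 24) + f = 24 + f)
Q(w(3, 9)) - D*(-9)*19 = (24 + 9) - 12*(-9)*19 = 33 - (-108)*19 = 33 - 1*(-2052) = 33 + 2052 = 2085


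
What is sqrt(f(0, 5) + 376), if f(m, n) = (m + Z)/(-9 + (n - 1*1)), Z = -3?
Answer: sqrt(9415)/5 ≈ 19.406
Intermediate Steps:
f(m, n) = (-3 + m)/(-10 + n) (f(m, n) = (m - 3)/(-9 + (n - 1*1)) = (-3 + m)/(-9 + (n - 1)) = (-3 + m)/(-9 + (-1 + n)) = (-3 + m)/(-10 + n))
sqrt(f(0, 5) + 376) = sqrt((-3 + 0)/(-10 + 5) + 376) = sqrt(-3/(-5) + 376) = sqrt(-1/5*(-3) + 376) = sqrt(3/5 + 376) = sqrt(1883/5) = sqrt(9415)/5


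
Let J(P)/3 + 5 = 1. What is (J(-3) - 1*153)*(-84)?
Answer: 13860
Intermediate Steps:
J(P) = -12 (J(P) = -15 + 3*1 = -15 + 3 = -12)
(J(-3) - 1*153)*(-84) = (-12 - 1*153)*(-84) = (-12 - 153)*(-84) = -165*(-84) = 13860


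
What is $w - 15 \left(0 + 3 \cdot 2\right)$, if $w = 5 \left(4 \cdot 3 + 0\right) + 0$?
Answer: $-30$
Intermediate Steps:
$w = 60$ ($w = 5 \left(12 + 0\right) + 0 = 5 \cdot 12 + 0 = 60 + 0 = 60$)
$w - 15 \left(0 + 3 \cdot 2\right) = 60 - 15 \left(0 + 3 \cdot 2\right) = 60 - 15 \left(0 + 6\right) = 60 - 90 = -30$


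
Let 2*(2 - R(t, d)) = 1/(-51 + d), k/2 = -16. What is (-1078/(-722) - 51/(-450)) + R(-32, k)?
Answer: 8117948/2247225 ≈ 3.6124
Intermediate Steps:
k = -32 (k = 2*(-16) = -32)
R(t, d) = 2 - 1/(2*(-51 + d))
(-1078/(-722) - 51/(-450)) + R(-32, k) = (-1078/(-722) - 51/(-450)) + (-205 + 4*(-32))/(2*(-51 - 32)) = (-1078*(-1/722) - 51*(-1/450)) + (½)*(-205 - 128)/(-83) = (539/361 + 17/150) + (½)*(-1/83)*(-333) = 86987/54150 + 333/166 = 8117948/2247225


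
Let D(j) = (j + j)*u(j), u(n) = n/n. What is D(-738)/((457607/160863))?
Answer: -237433788/457607 ≈ -518.86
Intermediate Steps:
u(n) = 1
D(j) = 2*j (D(j) = (j + j)*1 = (2*j)*1 = 2*j)
D(-738)/((457607/160863)) = (2*(-738))/((457607/160863)) = -1476/(457607*(1/160863)) = -1476/457607/160863 = -1476*160863/457607 = -237433788/457607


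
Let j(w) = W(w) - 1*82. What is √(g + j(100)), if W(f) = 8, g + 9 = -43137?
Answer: 2*I*√10805 ≈ 207.89*I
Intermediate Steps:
g = -43146 (g = -9 - 43137 = -43146)
j(w) = -74 (j(w) = 8 - 1*82 = 8 - 82 = -74)
√(g + j(100)) = √(-43146 - 74) = √(-43220) = 2*I*√10805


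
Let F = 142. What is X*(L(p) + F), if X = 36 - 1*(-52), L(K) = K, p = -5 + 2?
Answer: 12232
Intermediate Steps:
p = -3
X = 88 (X = 36 + 52 = 88)
X*(L(p) + F) = 88*(-3 + 142) = 88*139 = 12232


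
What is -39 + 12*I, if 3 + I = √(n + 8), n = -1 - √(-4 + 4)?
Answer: -75 + 12*√7 ≈ -43.251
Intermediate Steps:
n = -1 (n = -1 - √0 = -1 - 1*0 = -1 + 0 = -1)
I = -3 + √7 (I = -3 + √(-1 + 8) = -3 + √7 ≈ -0.35425)
-39 + 12*I = -39 + 12*(-3 + √7) = -39 + (-36 + 12*√7) = -75 + 12*√7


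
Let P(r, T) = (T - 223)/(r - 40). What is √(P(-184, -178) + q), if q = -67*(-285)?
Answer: √59887534/56 ≈ 138.19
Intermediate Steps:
P(r, T) = (-223 + T)/(-40 + r)
q = 19095
√(P(-184, -178) + q) = √((-223 - 178)/(-40 - 184) + 19095) = √(-401/(-224) + 19095) = √(-1/224*(-401) + 19095) = √(401/224 + 19095) = √(4277681/224) = √59887534/56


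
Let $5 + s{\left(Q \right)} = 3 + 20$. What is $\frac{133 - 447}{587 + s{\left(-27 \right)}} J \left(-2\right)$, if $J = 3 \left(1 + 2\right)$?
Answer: $\frac{5652}{605} \approx 9.3421$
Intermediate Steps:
$s{\left(Q \right)} = 18$ ($s{\left(Q \right)} = -5 + \left(3 + 20\right) = -5 + 23 = 18$)
$J = 9$ ($J = 3 \cdot 3 = 9$)
$\frac{133 - 447}{587 + s{\left(-27 \right)}} J \left(-2\right) = \frac{133 - 447}{587 + 18} \cdot 9 \left(-2\right) = - \frac{314}{605} \left(-18\right) = \left(-314\right) \frac{1}{605} \left(-18\right) = \left(- \frac{314}{605}\right) \left(-18\right) = \frac{5652}{605}$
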